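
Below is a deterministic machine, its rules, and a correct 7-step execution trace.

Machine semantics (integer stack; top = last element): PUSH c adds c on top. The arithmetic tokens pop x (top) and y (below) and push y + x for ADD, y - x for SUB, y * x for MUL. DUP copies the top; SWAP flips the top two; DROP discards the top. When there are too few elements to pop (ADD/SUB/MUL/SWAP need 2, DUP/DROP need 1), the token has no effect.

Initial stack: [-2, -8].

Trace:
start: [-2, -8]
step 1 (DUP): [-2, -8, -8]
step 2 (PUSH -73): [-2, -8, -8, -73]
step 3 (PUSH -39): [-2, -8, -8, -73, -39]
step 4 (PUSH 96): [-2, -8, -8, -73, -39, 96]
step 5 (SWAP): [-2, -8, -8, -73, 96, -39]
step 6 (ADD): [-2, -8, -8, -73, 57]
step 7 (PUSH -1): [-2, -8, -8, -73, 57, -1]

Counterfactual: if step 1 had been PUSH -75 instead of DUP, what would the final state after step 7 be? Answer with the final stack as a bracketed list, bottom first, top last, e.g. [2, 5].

(re-executing from step 1 with the substitution; state before step 1: [-2, -8])
step 1 (PUSH -75): [-2, -8, -75]
step 2 (PUSH -73): [-2, -8, -75, -73]
step 3 (PUSH -39): [-2, -8, -75, -73, -39]
step 4 (PUSH 96): [-2, -8, -75, -73, -39, 96]
step 5 (SWAP): [-2, -8, -75, -73, 96, -39]
step 6 (ADD): [-2, -8, -75, -73, 57]
step 7 (PUSH -1): [-2, -8, -75, -73, 57, -1]

[-2, -8, -75, -73, 57, -1]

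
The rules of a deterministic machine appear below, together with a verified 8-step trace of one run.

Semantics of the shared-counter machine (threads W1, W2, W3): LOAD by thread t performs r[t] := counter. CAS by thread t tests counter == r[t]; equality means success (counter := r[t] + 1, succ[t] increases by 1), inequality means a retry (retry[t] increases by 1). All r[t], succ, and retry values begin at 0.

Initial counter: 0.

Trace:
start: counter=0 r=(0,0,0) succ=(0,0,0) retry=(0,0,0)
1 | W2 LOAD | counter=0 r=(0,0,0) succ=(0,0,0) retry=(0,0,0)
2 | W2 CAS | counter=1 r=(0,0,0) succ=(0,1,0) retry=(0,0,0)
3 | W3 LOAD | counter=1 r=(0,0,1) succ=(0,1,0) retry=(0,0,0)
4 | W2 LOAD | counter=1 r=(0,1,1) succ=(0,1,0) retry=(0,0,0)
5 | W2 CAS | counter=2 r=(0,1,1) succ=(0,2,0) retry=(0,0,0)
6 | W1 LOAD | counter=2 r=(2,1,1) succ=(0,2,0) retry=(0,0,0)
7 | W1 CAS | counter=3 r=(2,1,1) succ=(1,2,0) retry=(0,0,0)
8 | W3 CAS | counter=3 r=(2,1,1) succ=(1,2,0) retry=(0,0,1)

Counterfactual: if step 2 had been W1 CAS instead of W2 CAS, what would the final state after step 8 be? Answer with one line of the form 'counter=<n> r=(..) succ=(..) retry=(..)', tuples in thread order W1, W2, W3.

counter=3 r=(2,1,1) succ=(2,1,0) retry=(0,0,1)

(re-executing from step 2 with the substitution; state before step 2: counter=0 r=(0,0,0) succ=(0,0,0) retry=(0,0,0))
2 | W1 CAS | counter=1 r=(0,0,0) succ=(1,0,0) retry=(0,0,0)
3 | W3 LOAD | counter=1 r=(0,0,1) succ=(1,0,0) retry=(0,0,0)
4 | W2 LOAD | counter=1 r=(0,1,1) succ=(1,0,0) retry=(0,0,0)
5 | W2 CAS | counter=2 r=(0,1,1) succ=(1,1,0) retry=(0,0,0)
6 | W1 LOAD | counter=2 r=(2,1,1) succ=(1,1,0) retry=(0,0,0)
7 | W1 CAS | counter=3 r=(2,1,1) succ=(2,1,0) retry=(0,0,0)
8 | W3 CAS | counter=3 r=(2,1,1) succ=(2,1,0) retry=(0,0,1)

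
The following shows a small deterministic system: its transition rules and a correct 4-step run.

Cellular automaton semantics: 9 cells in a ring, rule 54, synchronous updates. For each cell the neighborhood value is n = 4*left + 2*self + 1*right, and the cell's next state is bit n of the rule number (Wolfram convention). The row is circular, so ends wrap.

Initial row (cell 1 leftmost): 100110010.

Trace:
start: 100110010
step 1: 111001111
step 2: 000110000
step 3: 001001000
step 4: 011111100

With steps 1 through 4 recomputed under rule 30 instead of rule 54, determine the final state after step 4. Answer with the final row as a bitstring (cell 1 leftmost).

001110001

(re-executing steps 1..4 under rule 30; state before step 1: 100110010)
step 1: 111101110
step 2: 100001000
step 3: 110011101
step 4: 001110001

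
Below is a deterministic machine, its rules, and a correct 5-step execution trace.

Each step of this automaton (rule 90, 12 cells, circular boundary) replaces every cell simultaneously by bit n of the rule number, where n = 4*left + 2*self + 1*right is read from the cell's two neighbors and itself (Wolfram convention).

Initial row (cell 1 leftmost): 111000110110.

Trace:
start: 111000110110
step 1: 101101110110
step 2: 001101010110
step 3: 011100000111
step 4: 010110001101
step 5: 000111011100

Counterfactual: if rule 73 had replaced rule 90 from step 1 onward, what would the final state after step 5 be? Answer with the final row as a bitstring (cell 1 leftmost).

(re-executing steps 1..5 under rule 73; state before step 1: 111000110110)
step 1: 101010110110
step 2: 000000110110
step 3: 111110110110
step 4: 100010110110
step 5: 001000110110

001000110110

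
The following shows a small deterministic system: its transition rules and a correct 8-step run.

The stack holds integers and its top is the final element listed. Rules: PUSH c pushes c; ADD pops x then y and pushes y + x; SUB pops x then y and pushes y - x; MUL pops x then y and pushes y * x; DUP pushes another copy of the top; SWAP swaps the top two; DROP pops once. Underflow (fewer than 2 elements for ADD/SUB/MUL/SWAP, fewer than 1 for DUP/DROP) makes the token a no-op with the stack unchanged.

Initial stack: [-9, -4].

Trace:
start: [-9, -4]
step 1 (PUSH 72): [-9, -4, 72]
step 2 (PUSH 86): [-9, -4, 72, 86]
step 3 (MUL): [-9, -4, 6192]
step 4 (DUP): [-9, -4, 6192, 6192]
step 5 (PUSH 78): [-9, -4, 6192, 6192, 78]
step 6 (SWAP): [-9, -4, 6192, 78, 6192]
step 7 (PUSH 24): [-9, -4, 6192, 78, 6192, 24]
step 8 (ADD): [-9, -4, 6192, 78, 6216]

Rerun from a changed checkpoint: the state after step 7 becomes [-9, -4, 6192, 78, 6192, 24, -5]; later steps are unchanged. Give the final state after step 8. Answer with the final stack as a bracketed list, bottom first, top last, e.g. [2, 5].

state after step 7 := [-9, -4, 6192, 78, 6192, 24, -5]
step 8 (ADD): [-9, -4, 6192, 78, 6192, 19]

[-9, -4, 6192, 78, 6192, 19]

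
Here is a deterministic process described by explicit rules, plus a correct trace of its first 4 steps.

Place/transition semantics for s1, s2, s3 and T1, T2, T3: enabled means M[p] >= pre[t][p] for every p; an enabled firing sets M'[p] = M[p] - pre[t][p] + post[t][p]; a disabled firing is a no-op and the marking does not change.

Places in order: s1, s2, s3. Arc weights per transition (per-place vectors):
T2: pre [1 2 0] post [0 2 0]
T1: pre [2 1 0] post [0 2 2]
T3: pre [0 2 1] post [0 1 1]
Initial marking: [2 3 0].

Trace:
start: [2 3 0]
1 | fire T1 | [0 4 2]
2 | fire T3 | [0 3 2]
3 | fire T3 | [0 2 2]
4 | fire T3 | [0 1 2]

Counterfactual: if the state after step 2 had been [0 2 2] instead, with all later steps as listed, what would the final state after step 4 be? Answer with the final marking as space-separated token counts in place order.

0 1 2

state after step 2 := [0 2 2]
3 | fire T3 | [0 1 2]
4 | fire T3 | [0 1 2]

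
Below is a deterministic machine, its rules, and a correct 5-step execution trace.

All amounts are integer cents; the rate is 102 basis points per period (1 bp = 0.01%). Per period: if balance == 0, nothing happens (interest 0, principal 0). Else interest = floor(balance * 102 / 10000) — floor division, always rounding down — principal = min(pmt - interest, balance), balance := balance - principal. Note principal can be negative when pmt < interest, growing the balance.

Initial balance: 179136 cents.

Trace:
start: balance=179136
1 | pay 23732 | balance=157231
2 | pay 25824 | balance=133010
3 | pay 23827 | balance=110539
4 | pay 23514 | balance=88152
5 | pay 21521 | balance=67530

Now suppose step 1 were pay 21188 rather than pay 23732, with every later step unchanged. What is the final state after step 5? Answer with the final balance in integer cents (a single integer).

(re-executing from step 1 with the substitution; state before step 1: balance=179136)
1 | pay 21188 | balance=159775
2 | pay 25824 | balance=135580
3 | pay 23827 | balance=113135
4 | pay 23514 | balance=90774
5 | pay 21521 | balance=70178

70178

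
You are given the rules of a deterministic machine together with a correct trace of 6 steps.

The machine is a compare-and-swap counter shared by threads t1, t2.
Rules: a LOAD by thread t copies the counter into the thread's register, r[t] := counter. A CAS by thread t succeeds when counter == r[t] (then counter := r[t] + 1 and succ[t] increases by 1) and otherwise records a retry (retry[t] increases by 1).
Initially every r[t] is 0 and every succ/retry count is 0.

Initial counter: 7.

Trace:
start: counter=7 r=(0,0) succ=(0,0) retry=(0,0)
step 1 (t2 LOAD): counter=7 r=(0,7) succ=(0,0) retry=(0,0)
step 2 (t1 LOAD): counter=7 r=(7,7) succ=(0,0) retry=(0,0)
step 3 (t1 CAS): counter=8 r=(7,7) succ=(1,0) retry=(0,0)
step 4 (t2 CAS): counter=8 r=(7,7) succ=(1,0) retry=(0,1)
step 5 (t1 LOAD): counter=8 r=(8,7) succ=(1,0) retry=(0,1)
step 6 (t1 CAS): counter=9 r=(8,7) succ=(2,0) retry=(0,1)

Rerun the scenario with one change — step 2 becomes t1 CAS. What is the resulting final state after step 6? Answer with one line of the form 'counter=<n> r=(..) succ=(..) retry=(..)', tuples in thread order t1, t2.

(re-executing from step 2 with the substitution; state before step 2: counter=7 r=(0,7) succ=(0,0) retry=(0,0))
step 2 (t1 CAS): counter=7 r=(0,7) succ=(0,0) retry=(1,0)
step 3 (t1 CAS): counter=7 r=(0,7) succ=(0,0) retry=(2,0)
step 4 (t2 CAS): counter=8 r=(0,7) succ=(0,1) retry=(2,0)
step 5 (t1 LOAD): counter=8 r=(8,7) succ=(0,1) retry=(2,0)
step 6 (t1 CAS): counter=9 r=(8,7) succ=(1,1) retry=(2,0)

counter=9 r=(8,7) succ=(1,1) retry=(2,0)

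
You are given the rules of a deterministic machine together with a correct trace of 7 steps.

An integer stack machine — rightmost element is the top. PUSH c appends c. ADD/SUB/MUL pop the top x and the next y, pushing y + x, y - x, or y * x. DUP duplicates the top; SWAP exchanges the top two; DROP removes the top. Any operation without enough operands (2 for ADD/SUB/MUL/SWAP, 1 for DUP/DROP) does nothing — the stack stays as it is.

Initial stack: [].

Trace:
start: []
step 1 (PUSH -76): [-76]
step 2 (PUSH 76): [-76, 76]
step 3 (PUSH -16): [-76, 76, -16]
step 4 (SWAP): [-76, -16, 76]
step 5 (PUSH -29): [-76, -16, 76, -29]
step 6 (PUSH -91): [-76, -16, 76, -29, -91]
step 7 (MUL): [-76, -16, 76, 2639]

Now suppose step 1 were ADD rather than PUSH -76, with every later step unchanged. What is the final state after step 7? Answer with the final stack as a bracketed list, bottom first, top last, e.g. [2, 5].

(re-executing from step 1 with the substitution; state before step 1: [])
step 1 (ADD): []
step 2 (PUSH 76): [76]
step 3 (PUSH -16): [76, -16]
step 4 (SWAP): [-16, 76]
step 5 (PUSH -29): [-16, 76, -29]
step 6 (PUSH -91): [-16, 76, -29, -91]
step 7 (MUL): [-16, 76, 2639]

[-16, 76, 2639]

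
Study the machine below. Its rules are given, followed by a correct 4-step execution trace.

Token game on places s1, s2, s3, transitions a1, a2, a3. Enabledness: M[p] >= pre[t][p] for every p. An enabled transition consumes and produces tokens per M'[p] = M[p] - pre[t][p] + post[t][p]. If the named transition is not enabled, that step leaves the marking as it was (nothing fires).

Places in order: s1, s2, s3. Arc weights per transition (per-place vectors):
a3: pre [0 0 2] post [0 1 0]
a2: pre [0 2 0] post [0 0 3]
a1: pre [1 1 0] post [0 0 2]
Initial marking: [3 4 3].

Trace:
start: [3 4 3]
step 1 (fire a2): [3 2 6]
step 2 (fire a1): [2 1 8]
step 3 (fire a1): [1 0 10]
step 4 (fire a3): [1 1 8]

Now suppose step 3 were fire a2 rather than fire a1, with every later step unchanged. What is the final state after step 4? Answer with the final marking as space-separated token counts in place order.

2 2 6

(re-executing from step 3 with the substitution; state before step 3: [2 1 8])
step 3 (fire a2): [2 1 8]
step 4 (fire a3): [2 2 6]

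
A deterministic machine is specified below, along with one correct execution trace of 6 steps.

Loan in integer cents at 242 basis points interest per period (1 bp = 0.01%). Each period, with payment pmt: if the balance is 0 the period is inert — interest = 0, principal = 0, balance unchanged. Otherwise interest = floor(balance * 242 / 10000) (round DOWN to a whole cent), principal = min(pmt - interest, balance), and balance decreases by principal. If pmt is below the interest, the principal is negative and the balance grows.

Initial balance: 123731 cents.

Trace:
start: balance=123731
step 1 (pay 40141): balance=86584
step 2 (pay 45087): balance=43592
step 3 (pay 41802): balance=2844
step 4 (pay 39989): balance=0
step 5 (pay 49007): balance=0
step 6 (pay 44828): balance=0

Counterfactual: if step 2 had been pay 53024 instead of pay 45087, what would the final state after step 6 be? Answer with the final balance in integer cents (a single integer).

0

(re-executing from step 2 with the substitution; state before step 2: balance=86584)
step 2 (pay 53024): balance=35655
step 3 (pay 41802): balance=0
step 4 (pay 39989): balance=0
step 5 (pay 49007): balance=0
step 6 (pay 44828): balance=0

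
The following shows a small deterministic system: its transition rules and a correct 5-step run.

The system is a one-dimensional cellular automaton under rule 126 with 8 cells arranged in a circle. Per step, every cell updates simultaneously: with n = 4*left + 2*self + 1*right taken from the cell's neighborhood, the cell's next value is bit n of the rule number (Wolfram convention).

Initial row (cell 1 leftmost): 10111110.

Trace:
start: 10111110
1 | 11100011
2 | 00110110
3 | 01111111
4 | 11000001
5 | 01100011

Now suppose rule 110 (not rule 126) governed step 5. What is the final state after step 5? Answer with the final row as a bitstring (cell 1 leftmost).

(re-executing step 5 under rule 110; state before step 5: 11000001)
5 | 01000011

01000011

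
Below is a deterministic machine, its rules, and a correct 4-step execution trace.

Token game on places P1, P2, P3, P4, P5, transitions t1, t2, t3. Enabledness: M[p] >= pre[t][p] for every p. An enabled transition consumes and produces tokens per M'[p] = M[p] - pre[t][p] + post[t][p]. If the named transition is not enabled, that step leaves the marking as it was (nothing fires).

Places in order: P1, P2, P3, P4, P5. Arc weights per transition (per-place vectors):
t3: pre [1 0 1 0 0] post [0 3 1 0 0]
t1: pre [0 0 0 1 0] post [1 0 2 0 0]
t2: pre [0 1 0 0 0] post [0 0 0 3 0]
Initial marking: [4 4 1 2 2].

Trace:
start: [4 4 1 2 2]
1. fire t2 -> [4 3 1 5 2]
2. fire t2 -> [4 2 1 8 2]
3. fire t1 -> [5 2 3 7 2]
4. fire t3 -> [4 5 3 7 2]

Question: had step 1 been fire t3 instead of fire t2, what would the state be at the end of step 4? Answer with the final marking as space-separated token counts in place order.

(re-executing from step 1 with the substitution; state before step 1: [4 4 1 2 2])
1. fire t3 -> [3 7 1 2 2]
2. fire t2 -> [3 6 1 5 2]
3. fire t1 -> [4 6 3 4 2]
4. fire t3 -> [3 9 3 4 2]

3 9 3 4 2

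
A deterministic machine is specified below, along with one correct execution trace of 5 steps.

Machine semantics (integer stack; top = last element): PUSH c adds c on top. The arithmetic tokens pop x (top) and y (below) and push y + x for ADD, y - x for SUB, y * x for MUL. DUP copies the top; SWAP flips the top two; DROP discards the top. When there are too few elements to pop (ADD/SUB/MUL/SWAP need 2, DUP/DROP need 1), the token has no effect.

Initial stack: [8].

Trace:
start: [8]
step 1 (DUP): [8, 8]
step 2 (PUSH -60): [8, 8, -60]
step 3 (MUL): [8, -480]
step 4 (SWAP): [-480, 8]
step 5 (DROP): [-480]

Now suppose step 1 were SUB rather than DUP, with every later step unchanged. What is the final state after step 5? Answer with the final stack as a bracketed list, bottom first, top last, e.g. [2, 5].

[]

(re-executing from step 1 with the substitution; state before step 1: [8])
step 1 (SUB): [8]
step 2 (PUSH -60): [8, -60]
step 3 (MUL): [-480]
step 4 (SWAP): [-480]
step 5 (DROP): []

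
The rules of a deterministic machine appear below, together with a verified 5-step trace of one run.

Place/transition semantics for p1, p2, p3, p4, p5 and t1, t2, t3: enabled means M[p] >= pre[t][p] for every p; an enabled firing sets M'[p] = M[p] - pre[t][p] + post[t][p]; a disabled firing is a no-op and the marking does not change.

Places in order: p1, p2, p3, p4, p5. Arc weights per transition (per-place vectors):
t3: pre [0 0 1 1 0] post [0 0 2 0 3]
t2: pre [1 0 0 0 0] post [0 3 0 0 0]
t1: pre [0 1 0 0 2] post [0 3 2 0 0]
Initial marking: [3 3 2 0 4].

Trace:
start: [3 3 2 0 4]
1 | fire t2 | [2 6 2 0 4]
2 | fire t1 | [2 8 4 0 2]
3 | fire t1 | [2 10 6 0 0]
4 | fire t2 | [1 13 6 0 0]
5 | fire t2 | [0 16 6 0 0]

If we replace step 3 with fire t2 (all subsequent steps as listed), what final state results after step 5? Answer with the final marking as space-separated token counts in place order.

(re-executing from step 3 with the substitution; state before step 3: [2 8 4 0 2])
3 | fire t2 | [1 11 4 0 2]
4 | fire t2 | [0 14 4 0 2]
5 | fire t2 | [0 14 4 0 2]

0 14 4 0 2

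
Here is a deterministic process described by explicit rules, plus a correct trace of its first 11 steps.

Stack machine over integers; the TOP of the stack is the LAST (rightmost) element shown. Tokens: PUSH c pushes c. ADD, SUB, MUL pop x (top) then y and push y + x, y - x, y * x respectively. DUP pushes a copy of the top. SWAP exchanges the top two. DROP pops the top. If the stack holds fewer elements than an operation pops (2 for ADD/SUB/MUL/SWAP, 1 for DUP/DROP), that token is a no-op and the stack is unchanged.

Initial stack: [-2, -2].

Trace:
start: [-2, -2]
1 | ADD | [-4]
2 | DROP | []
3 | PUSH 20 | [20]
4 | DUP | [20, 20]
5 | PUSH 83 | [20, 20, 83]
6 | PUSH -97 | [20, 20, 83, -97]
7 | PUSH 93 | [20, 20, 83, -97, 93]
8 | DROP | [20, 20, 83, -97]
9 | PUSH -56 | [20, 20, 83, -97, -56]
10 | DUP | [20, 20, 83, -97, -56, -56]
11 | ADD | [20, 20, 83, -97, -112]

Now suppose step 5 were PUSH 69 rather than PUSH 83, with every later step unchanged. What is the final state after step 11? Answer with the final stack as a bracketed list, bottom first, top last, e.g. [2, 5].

(re-executing from step 5 with the substitution; state before step 5: [20, 20])
5 | PUSH 69 | [20, 20, 69]
6 | PUSH -97 | [20, 20, 69, -97]
7 | PUSH 93 | [20, 20, 69, -97, 93]
8 | DROP | [20, 20, 69, -97]
9 | PUSH -56 | [20, 20, 69, -97, -56]
10 | DUP | [20, 20, 69, -97, -56, -56]
11 | ADD | [20, 20, 69, -97, -112]

[20, 20, 69, -97, -112]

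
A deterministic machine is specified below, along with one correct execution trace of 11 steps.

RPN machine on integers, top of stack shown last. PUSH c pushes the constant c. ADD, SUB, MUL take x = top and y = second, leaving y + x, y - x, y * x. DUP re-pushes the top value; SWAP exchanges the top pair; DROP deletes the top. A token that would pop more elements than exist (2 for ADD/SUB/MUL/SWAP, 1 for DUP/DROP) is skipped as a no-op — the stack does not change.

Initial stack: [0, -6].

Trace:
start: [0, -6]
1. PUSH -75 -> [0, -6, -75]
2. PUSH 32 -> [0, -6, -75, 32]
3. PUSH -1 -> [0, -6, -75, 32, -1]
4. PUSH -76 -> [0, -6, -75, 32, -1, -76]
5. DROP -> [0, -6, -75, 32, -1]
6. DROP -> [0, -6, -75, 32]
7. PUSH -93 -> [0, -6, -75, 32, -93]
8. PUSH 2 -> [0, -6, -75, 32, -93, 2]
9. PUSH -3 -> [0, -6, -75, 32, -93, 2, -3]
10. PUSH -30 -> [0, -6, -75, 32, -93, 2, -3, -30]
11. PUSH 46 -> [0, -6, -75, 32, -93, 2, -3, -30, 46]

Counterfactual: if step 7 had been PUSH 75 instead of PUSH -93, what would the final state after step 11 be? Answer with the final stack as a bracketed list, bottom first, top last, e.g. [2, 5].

(re-executing from step 7 with the substitution; state before step 7: [0, -6, -75, 32])
7. PUSH 75 -> [0, -6, -75, 32, 75]
8. PUSH 2 -> [0, -6, -75, 32, 75, 2]
9. PUSH -3 -> [0, -6, -75, 32, 75, 2, -3]
10. PUSH -30 -> [0, -6, -75, 32, 75, 2, -3, -30]
11. PUSH 46 -> [0, -6, -75, 32, 75, 2, -3, -30, 46]

[0, -6, -75, 32, 75, 2, -3, -30, 46]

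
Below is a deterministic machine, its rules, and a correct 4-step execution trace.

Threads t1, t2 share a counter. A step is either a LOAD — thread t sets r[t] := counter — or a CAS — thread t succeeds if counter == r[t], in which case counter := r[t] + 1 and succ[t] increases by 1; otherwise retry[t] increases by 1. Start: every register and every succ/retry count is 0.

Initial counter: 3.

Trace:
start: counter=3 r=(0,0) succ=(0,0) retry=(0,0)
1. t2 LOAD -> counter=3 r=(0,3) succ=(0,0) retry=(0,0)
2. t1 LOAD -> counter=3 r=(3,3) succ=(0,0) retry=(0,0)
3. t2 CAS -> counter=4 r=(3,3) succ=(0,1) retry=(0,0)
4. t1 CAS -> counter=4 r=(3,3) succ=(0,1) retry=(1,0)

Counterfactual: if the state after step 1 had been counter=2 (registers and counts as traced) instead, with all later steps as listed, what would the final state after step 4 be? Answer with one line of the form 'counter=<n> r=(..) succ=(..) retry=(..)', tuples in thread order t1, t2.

state after step 1 := counter=2 r=(0,3) succ=(0,0) retry=(0,0)
2. t1 LOAD -> counter=2 r=(2,3) succ=(0,0) retry=(0,0)
3. t2 CAS -> counter=2 r=(2,3) succ=(0,0) retry=(0,1)
4. t1 CAS -> counter=3 r=(2,3) succ=(1,0) retry=(0,1)

counter=3 r=(2,3) succ=(1,0) retry=(0,1)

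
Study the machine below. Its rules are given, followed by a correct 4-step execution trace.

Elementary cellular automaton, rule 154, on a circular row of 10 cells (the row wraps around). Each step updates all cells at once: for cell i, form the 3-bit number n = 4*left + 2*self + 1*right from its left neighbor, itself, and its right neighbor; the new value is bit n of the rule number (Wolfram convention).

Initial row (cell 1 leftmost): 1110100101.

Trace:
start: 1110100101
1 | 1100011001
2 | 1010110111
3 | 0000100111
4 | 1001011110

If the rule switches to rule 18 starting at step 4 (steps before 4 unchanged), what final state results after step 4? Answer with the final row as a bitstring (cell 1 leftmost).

1001011000

(re-executing step 4 under rule 18; state before step 4: 0000100111)
4 | 1001011000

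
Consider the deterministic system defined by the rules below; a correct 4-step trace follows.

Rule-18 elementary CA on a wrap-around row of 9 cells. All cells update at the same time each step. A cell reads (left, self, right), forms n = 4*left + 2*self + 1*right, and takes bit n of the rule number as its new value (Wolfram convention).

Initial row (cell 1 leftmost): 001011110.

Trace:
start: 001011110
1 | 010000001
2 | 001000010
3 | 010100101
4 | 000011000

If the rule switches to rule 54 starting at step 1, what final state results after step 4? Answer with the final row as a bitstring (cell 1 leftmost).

(re-executing steps 1..4 under rule 54; state before step 1: 001011110)
1 | 011100001
2 | 100010011
3 | 010111100
4 | 111000010

111000010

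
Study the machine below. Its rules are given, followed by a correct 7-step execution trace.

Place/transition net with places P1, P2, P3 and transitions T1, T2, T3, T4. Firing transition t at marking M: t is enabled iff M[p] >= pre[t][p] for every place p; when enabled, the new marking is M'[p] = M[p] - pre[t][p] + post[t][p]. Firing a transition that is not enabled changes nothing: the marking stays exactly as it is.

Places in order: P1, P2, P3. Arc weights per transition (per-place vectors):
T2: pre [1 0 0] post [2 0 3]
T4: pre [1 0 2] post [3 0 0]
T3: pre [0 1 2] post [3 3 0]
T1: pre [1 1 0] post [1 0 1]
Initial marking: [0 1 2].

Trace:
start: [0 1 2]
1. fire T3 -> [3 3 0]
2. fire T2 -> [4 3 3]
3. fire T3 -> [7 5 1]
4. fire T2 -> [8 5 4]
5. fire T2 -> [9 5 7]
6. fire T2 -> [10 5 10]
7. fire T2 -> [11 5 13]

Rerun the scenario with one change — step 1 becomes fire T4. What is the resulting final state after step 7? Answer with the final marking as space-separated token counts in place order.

(re-executing from step 1 with the substitution; state before step 1: [0 1 2])
1. fire T4 -> [0 1 2]
2. fire T2 -> [0 1 2]
3. fire T3 -> [3 3 0]
4. fire T2 -> [4 3 3]
5. fire T2 -> [5 3 6]
6. fire T2 -> [6 3 9]
7. fire T2 -> [7 3 12]

7 3 12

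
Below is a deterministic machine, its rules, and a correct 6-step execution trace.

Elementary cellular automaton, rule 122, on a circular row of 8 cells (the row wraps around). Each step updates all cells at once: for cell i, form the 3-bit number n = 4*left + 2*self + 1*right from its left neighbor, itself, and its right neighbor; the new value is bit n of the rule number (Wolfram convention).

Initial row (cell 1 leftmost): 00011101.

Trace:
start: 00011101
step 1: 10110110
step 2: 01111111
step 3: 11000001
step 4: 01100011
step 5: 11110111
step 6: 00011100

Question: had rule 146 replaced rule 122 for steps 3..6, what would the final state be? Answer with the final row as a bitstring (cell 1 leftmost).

00010100

(re-executing steps 3..6 under rule 146; state before step 3: 01111111)
step 3: 00111110
step 4: 01011101
step 5: 00001000
step 6: 00010100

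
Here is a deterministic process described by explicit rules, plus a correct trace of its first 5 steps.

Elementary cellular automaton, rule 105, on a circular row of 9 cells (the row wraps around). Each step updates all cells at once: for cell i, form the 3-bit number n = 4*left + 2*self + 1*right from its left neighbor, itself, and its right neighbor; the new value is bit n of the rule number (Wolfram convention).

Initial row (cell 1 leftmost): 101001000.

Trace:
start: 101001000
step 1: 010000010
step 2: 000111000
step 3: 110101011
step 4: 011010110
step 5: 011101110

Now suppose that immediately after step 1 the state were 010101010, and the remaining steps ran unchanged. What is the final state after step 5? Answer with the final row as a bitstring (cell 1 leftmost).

101000101

state after step 1 := 010101010
step 2: 001010100
step 3: 100101001
step 4: 100010001
step 5: 101000101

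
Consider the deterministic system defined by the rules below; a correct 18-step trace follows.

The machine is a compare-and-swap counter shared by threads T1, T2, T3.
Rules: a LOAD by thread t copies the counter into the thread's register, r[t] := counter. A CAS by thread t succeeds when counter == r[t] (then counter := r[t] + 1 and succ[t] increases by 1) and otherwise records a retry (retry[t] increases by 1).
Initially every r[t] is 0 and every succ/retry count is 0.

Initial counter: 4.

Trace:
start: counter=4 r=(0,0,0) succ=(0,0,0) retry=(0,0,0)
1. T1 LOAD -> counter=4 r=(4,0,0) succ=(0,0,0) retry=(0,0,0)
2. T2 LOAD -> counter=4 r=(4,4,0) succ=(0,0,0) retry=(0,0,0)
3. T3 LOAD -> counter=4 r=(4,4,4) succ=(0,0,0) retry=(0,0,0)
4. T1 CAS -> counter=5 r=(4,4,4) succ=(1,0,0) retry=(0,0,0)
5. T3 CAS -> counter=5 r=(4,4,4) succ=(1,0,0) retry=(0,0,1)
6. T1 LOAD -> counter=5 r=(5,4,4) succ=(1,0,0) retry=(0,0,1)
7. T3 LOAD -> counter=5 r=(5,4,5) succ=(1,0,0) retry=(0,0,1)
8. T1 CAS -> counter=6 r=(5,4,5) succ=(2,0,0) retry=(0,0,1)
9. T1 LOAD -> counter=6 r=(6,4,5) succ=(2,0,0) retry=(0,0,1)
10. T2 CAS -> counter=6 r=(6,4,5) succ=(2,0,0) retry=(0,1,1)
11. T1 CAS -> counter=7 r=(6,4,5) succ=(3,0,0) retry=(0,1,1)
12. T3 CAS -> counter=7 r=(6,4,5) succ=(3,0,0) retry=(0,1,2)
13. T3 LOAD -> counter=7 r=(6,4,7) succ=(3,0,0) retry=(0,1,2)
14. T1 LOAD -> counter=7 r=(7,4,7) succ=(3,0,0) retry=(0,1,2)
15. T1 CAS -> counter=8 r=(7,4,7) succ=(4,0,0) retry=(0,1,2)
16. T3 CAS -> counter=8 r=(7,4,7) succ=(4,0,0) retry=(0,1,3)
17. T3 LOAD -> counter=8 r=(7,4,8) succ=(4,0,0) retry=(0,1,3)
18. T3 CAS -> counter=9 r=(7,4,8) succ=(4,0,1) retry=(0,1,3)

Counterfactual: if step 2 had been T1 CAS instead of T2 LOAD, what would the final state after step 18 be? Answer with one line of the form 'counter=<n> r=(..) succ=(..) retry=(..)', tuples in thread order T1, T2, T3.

(re-executing from step 2 with the substitution; state before step 2: counter=4 r=(4,0,0) succ=(0,0,0) retry=(0,0,0))
2. T1 CAS -> counter=5 r=(4,0,0) succ=(1,0,0) retry=(0,0,0)
3. T3 LOAD -> counter=5 r=(4,0,5) succ=(1,0,0) retry=(0,0,0)
4. T1 CAS -> counter=5 r=(4,0,5) succ=(1,0,0) retry=(1,0,0)
5. T3 CAS -> counter=6 r=(4,0,5) succ=(1,0,1) retry=(1,0,0)
6. T1 LOAD -> counter=6 r=(6,0,5) succ=(1,0,1) retry=(1,0,0)
7. T3 LOAD -> counter=6 r=(6,0,6) succ=(1,0,1) retry=(1,0,0)
8. T1 CAS -> counter=7 r=(6,0,6) succ=(2,0,1) retry=(1,0,0)
9. T1 LOAD -> counter=7 r=(7,0,6) succ=(2,0,1) retry=(1,0,0)
10. T2 CAS -> counter=7 r=(7,0,6) succ=(2,0,1) retry=(1,1,0)
11. T1 CAS -> counter=8 r=(7,0,6) succ=(3,0,1) retry=(1,1,0)
12. T3 CAS -> counter=8 r=(7,0,6) succ=(3,0,1) retry=(1,1,1)
13. T3 LOAD -> counter=8 r=(7,0,8) succ=(3,0,1) retry=(1,1,1)
14. T1 LOAD -> counter=8 r=(8,0,8) succ=(3,0,1) retry=(1,1,1)
15. T1 CAS -> counter=9 r=(8,0,8) succ=(4,0,1) retry=(1,1,1)
16. T3 CAS -> counter=9 r=(8,0,8) succ=(4,0,1) retry=(1,1,2)
17. T3 LOAD -> counter=9 r=(8,0,9) succ=(4,0,1) retry=(1,1,2)
18. T3 CAS -> counter=10 r=(8,0,9) succ=(4,0,2) retry=(1,1,2)

counter=10 r=(8,0,9) succ=(4,0,2) retry=(1,1,2)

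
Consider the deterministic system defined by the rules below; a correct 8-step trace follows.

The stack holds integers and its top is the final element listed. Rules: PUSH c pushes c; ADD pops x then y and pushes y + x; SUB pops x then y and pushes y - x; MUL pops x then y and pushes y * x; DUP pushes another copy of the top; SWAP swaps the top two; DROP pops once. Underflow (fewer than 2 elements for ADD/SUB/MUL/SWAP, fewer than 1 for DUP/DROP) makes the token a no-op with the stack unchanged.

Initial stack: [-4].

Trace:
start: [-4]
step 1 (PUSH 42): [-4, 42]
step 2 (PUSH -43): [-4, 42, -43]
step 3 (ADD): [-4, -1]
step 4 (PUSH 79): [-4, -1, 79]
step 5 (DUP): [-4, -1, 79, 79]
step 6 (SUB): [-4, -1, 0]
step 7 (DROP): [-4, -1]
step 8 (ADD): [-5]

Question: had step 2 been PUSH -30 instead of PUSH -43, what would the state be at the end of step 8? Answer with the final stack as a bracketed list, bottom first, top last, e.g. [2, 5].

[8]

(re-executing from step 2 with the substitution; state before step 2: [-4, 42])
step 2 (PUSH -30): [-4, 42, -30]
step 3 (ADD): [-4, 12]
step 4 (PUSH 79): [-4, 12, 79]
step 5 (DUP): [-4, 12, 79, 79]
step 6 (SUB): [-4, 12, 0]
step 7 (DROP): [-4, 12]
step 8 (ADD): [8]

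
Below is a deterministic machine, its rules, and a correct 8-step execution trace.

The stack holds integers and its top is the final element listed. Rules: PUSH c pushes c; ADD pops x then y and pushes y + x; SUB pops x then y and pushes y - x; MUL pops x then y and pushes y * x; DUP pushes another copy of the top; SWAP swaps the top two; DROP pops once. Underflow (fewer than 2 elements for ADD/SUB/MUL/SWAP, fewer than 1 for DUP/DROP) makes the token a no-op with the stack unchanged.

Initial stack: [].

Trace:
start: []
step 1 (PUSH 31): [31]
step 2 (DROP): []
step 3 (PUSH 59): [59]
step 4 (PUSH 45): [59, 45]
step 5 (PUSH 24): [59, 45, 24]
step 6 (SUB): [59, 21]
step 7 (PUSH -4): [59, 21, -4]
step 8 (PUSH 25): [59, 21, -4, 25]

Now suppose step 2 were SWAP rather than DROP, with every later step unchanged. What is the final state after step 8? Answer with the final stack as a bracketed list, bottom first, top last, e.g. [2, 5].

[31, 59, 21, -4, 25]

(re-executing from step 2 with the substitution; state before step 2: [31])
step 2 (SWAP): [31]
step 3 (PUSH 59): [31, 59]
step 4 (PUSH 45): [31, 59, 45]
step 5 (PUSH 24): [31, 59, 45, 24]
step 6 (SUB): [31, 59, 21]
step 7 (PUSH -4): [31, 59, 21, -4]
step 8 (PUSH 25): [31, 59, 21, -4, 25]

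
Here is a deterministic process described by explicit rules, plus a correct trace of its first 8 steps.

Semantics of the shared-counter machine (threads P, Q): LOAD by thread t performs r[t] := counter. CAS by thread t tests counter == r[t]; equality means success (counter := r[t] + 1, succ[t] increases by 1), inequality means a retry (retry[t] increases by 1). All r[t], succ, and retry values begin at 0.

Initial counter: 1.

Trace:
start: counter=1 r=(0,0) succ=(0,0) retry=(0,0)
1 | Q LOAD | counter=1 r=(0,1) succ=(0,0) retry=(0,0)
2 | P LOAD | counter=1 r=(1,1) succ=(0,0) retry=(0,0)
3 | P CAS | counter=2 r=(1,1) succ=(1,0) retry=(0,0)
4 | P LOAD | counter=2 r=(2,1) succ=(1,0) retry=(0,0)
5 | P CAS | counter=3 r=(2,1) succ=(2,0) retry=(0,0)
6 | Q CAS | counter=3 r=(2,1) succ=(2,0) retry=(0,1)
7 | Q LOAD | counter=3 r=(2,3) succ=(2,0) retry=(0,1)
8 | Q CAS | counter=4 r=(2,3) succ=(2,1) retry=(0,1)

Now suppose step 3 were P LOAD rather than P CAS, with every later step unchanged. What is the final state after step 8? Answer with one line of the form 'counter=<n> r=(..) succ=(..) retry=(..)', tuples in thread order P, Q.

(re-executing from step 3 with the substitution; state before step 3: counter=1 r=(1,1) succ=(0,0) retry=(0,0))
3 | P LOAD | counter=1 r=(1,1) succ=(0,0) retry=(0,0)
4 | P LOAD | counter=1 r=(1,1) succ=(0,0) retry=(0,0)
5 | P CAS | counter=2 r=(1,1) succ=(1,0) retry=(0,0)
6 | Q CAS | counter=2 r=(1,1) succ=(1,0) retry=(0,1)
7 | Q LOAD | counter=2 r=(1,2) succ=(1,0) retry=(0,1)
8 | Q CAS | counter=3 r=(1,2) succ=(1,1) retry=(0,1)

counter=3 r=(1,2) succ=(1,1) retry=(0,1)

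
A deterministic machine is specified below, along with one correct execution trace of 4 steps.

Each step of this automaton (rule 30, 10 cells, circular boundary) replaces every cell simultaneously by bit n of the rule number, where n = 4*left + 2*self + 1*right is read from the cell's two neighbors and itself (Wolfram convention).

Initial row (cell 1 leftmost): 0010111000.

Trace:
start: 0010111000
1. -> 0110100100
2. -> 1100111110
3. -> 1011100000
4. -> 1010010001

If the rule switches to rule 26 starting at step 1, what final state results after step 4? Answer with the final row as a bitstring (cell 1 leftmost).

(re-executing steps 1..4 under rule 26; state before step 1: 0010111000)
1. -> 0100100100
2. -> 1011011010
3. -> 0010010000
4. -> 0101101000

0101101000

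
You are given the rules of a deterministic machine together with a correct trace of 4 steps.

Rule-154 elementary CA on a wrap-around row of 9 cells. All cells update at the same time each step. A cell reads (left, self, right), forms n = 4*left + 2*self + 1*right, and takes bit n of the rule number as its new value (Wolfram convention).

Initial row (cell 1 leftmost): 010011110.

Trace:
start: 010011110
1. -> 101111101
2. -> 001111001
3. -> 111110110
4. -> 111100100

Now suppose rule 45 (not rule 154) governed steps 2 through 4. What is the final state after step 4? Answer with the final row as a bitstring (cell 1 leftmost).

100010111

(re-executing steps 2..4 under rule 45; state before step 2: 101111101)
2. -> 011000011
3. -> 110011010
4. -> 100010111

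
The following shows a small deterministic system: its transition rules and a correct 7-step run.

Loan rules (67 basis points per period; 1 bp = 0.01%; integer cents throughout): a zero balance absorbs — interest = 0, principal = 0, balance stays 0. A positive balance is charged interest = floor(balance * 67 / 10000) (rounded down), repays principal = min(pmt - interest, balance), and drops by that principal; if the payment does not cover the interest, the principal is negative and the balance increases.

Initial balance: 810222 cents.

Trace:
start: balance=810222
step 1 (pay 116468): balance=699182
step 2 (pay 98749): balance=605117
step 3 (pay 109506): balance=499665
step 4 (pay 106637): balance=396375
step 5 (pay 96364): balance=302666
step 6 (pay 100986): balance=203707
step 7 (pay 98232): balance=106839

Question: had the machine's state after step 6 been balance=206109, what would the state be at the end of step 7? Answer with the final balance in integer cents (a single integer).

109257

state after step 6 := balance=206109
step 7 (pay 98232): balance=109257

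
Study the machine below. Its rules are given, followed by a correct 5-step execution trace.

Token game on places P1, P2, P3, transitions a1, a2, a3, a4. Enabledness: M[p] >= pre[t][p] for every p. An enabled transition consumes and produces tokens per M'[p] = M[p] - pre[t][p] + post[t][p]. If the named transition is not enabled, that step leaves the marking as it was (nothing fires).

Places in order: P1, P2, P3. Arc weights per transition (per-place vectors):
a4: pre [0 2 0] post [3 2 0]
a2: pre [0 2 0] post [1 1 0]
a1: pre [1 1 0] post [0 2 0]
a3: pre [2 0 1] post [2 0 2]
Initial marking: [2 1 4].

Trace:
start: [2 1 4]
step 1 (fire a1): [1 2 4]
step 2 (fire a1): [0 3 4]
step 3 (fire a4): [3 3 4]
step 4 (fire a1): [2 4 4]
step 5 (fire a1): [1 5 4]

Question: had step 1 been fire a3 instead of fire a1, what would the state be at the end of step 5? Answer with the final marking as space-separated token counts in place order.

2 4 5

(re-executing from step 1 with the substitution; state before step 1: [2 1 4])
step 1 (fire a3): [2 1 5]
step 2 (fire a1): [1 2 5]
step 3 (fire a4): [4 2 5]
step 4 (fire a1): [3 3 5]
step 5 (fire a1): [2 4 5]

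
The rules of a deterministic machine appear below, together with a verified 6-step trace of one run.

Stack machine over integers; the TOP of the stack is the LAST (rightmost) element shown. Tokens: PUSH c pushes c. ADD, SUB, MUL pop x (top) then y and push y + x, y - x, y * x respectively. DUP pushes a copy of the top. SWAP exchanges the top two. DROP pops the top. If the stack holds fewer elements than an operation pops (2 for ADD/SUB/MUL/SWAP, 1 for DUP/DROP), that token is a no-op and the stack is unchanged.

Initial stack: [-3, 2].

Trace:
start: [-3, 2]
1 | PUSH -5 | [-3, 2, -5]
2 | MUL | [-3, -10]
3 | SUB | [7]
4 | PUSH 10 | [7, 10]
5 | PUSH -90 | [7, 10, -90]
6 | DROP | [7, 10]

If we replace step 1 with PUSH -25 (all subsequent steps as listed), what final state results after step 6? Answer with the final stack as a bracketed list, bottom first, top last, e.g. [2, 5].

[47, 10]

(re-executing from step 1 with the substitution; state before step 1: [-3, 2])
1 | PUSH -25 | [-3, 2, -25]
2 | MUL | [-3, -50]
3 | SUB | [47]
4 | PUSH 10 | [47, 10]
5 | PUSH -90 | [47, 10, -90]
6 | DROP | [47, 10]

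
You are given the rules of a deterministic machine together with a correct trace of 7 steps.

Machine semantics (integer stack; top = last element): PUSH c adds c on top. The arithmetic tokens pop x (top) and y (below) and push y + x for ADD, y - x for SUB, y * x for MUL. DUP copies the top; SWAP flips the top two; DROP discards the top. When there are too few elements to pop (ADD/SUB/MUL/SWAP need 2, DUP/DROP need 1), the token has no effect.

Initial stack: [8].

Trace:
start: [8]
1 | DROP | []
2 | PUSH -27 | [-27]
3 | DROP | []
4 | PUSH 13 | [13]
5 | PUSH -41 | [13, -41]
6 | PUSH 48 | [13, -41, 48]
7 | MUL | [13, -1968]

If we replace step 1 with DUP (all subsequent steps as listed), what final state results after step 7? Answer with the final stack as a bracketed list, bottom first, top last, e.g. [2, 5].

(re-executing from step 1 with the substitution; state before step 1: [8])
1 | DUP | [8, 8]
2 | PUSH -27 | [8, 8, -27]
3 | DROP | [8, 8]
4 | PUSH 13 | [8, 8, 13]
5 | PUSH -41 | [8, 8, 13, -41]
6 | PUSH 48 | [8, 8, 13, -41, 48]
7 | MUL | [8, 8, 13, -1968]

[8, 8, 13, -1968]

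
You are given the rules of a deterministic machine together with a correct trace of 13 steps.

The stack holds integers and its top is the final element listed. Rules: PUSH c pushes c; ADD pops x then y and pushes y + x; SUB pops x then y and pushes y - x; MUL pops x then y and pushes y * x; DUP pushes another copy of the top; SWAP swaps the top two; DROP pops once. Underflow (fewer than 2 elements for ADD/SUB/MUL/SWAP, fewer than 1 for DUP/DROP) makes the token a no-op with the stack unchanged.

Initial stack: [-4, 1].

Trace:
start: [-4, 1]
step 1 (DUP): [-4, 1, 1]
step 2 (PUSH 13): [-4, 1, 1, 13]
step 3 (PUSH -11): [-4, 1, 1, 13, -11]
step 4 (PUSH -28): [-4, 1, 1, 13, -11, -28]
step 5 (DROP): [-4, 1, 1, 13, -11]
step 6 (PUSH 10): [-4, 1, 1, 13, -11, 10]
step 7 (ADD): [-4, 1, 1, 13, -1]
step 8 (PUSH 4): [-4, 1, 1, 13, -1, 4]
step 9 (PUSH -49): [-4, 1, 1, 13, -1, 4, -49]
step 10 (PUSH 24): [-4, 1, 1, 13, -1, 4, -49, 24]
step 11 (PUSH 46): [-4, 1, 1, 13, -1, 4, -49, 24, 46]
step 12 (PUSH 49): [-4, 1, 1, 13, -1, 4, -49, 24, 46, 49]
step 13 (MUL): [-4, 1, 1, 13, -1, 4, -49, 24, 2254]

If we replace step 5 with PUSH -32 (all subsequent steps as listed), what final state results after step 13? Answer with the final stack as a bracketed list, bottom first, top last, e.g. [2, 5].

[-4, 1, 1, 13, -11, -28, -22, 4, -49, 24, 2254]

(re-executing from step 5 with the substitution; state before step 5: [-4, 1, 1, 13, -11, -28])
step 5 (PUSH -32): [-4, 1, 1, 13, -11, -28, -32]
step 6 (PUSH 10): [-4, 1, 1, 13, -11, -28, -32, 10]
step 7 (ADD): [-4, 1, 1, 13, -11, -28, -22]
step 8 (PUSH 4): [-4, 1, 1, 13, -11, -28, -22, 4]
step 9 (PUSH -49): [-4, 1, 1, 13, -11, -28, -22, 4, -49]
step 10 (PUSH 24): [-4, 1, 1, 13, -11, -28, -22, 4, -49, 24]
step 11 (PUSH 46): [-4, 1, 1, 13, -11, -28, -22, 4, -49, 24, 46]
step 12 (PUSH 49): [-4, 1, 1, 13, -11, -28, -22, 4, -49, 24, 46, 49]
step 13 (MUL): [-4, 1, 1, 13, -11, -28, -22, 4, -49, 24, 2254]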